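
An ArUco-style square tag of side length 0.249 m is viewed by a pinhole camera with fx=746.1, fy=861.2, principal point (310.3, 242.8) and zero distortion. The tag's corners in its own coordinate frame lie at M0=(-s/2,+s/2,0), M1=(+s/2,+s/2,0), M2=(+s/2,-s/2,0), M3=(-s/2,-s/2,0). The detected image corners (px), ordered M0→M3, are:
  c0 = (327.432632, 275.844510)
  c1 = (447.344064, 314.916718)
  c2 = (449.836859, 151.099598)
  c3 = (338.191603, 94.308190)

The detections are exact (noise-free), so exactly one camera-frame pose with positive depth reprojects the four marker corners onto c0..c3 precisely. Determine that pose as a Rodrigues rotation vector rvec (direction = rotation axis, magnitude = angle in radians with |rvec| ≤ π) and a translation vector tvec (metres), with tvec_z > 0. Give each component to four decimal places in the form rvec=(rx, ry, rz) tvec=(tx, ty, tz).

Intrinsics K: fx=746.1, fy=861.2, cx=310.3, cy=242.8
Marker side s = 0.249 m; corners in marker frame (Z=0):
  M0 = (-0.1245, +0.1245, 0)
  M1 = (+0.1245, +0.1245, 0)
  M2 = (+0.1245, -0.1245, 0)
  M3 = (-0.1245, -0.1245, 0)
Detected image corners:
  c0 = (327.432632, 275.844510) px
  c1 = (447.344064, 314.916718) px
  c2 = (449.836859, 151.099598) px
  c3 = (338.191603, 94.308190) px
Planar DLT: solve 8×8 A·h = b for H (H[2,2]=1):
  H  [+653.54161 -126.81455 +394.29649]
  H  [+294.82340 +637.18774 +207.70204]
  H  [+0.48401 -0.25903 +1.00000]
B = K⁻¹H; ‖b₁‖=0.855453, ‖b₂‖=0.855453; λ = 2/(‖b₁‖+‖b₂‖) = 1.168971, sign → tz>0 ⇒ λ=+1.168971
r₁ = λ·B[:,0] = (+0.78864,+0.24067,+0.56579); r₂ = λ·B[:,1] = (-0.07276,+0.95027,-0.30280)
r₃ = r₁×r₂ = (-0.61053,+0.19764,+0.76693); SVD([r₁ r₂ r₃]) → R = UVᵀ:
  R  [+0.78864 -0.07276 -0.61053]
  R  [+0.24067 +0.95027 +0.19764]
  R  [+0.56579 -0.30280 +0.76693]
t = (+0.13160, -0.04764, +1.16897) m
tr R = 2.505847; θ = arccos((tr R − 1)/2) = 0.718303 rad = 41.156°
axis k = ((R−Rᵀ)₃₂, (R−Rᵀ)₁₃, (R−Rᵀ)₂₁) / (2 sinθ) = (-0.380212, -0.893720, +0.238126)
rvec = θ·k = (-0.273107, -0.641962, +0.171047)

rvec=(-0.2731, -0.6420, 0.1710) tvec=(0.1316, -0.0476, 1.1690)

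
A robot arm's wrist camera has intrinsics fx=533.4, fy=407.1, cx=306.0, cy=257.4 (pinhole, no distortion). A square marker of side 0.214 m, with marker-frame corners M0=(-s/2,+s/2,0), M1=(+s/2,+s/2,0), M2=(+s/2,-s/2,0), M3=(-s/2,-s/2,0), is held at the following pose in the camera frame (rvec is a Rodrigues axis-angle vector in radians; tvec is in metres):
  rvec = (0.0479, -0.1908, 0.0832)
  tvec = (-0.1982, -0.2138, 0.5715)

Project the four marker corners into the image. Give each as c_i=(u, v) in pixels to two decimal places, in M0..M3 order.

Intrinsics K: fx=533.4, fy=407.1, cx=306.0, cy=257.4
Marker side s = 0.214 m; corners in marker frame (Z=0):
  M0 = (-0.1070, +0.1070, 0)
  M1 = (+0.1070, +0.1070, 0)
  M2 = (+0.1070, -0.1070, 0)
  M3 = (-0.1070, -0.1070, 0)
rvec = (0.0479, -0.1908, 0.0832), |rvec| = θ = 0.21359 rad = 12.238°
Rodrigues: sinθ=0.21197, 1−cosθ=0.02272; R = I + sinθ·[k]× + (1−cosθ)·[k]×²:
    [+0.97842 -0.08712 -0.18737]
    [+0.07802 +0.99541 -0.05544]
    [+0.19134 +0.03963 +0.98072]
t = (-0.1982, -0.2138, 0.5715) m
M0: Pc = R·M0+t = (-0.31221, -0.11564, +0.55527); u = 533.4·(-0.31221)/0.55527 + 306.0 = 6.0826, v = 407.1·(-0.11564)/0.55527 + 257.4 = 172.6181
M1: Pc = R·M1+t = (-0.10283, -0.09894, +0.59621); u = 533.4·(-0.10283)/0.59621 + 306.0 = 214.0025, v = 407.1·(-0.09894)/0.59621 + 257.4 = 189.8405
M2: Pc = R·M2+t = (-0.08419, -0.31196, +0.58773); u = 533.4·(-0.08419)/0.58773 + 306.0 = 229.5954, v = 407.1·(-0.31196)/0.58773 + 257.4 = 41.3165
M3: Pc = R·M3+t = (-0.29357, -0.32866, +0.54679); u = 533.4·(-0.29357)/0.54679 + 306.0 = 19.6184, v = 407.1·(-0.32866)/0.54679 + 257.4 = 12.7047

c0=(6.08, 172.62) c1=(214.00, 189.84) c2=(229.60, 41.32) c3=(19.62, 12.70)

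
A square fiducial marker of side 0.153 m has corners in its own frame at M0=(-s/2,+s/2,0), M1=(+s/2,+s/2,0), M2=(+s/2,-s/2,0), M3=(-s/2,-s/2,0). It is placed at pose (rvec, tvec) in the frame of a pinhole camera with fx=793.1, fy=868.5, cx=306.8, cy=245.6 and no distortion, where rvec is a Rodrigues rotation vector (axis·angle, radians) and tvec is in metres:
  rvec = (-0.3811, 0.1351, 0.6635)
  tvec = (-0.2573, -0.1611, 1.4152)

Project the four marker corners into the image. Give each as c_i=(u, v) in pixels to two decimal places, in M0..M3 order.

Intrinsics K: fx=793.1, fy=868.5, cx=306.8, cy=245.6
Marker side s = 0.153 m; corners in marker frame (Z=0):
  M0 = (-0.0765, +0.0765, 0)
  M1 = (+0.0765, +0.0765, 0)
  M2 = (+0.0765, -0.0765, 0)
  M3 = (-0.0765, -0.0765, 0)
rvec = (-0.3811, 0.1351, 0.6635), |rvec| = θ = 0.77700 rad = 44.519°
Rodrigues: sinθ=0.70114, 1−cosθ=0.28698; R = I + sinθ·[k]× + (1−cosθ)·[k]×²:
    [+0.78206 -0.62320 +0.00171]
    [+0.57425 +0.72170 +0.38650]
    [-0.24211 -0.30129 +0.92229]
t = (-0.2573, -0.1611, 1.4152) m
M0: Pc = R·M0+t = (-0.36480, -0.14982, +1.41067); u = 793.1·(-0.36480)/1.41067 + 306.8 = 101.7030, v = 868.5·(-0.14982)/1.41067 + 245.6 = 153.3612
M1: Pc = R·M1+t = (-0.24515, -0.06196, +1.37363); u = 793.1·(-0.24515)/1.37363 + 306.8 = 165.2582, v = 868.5·(-0.06196)/1.37363 + 245.6 = 206.4249
M2: Pc = R·M2+t = (-0.14980, -0.17238, +1.41973); u = 793.1·(-0.14980)/1.41973 + 306.8 = 223.1188, v = 868.5·(-0.17238)/1.41973 + 245.6 = 140.1488
M3: Pc = R·M3+t = (-0.26945, -0.26024, +1.45677); u = 793.1·(-0.26945)/1.45677 + 306.8 = 160.1034, v = 868.5·(-0.26024)/1.45677 + 245.6 = 90.4494

c0=(101.70, 153.36) c1=(165.26, 206.42) c2=(223.12, 140.15) c3=(160.10, 90.45)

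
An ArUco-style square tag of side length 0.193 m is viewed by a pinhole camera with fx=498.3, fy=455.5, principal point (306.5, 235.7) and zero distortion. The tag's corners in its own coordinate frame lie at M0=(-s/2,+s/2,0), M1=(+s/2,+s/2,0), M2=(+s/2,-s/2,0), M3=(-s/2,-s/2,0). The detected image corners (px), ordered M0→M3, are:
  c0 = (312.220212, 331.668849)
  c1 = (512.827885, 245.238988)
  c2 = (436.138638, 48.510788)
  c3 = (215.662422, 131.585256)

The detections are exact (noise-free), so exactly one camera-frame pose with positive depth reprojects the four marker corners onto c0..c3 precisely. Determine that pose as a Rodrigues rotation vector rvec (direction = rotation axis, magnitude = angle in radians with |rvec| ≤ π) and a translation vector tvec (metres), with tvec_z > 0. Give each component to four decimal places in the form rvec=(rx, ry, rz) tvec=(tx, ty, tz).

rvec=(0.1351, -0.1351, -0.4106) tvec=(0.0550, -0.0394, 0.4096)

Intrinsics K: fx=498.3, fy=455.5, cx=306.5, cy=235.7
Marker side s = 0.193 m; corners in marker frame (Z=0):
  M0 = (-0.0965, +0.0965, 0)
  M1 = (+0.0965, +0.0965, 0)
  M2 = (+0.0965, -0.0965, 0)
  M3 = (-0.0965, -0.0965, 0)
Detected image corners:
  c0 = (312.220212, 331.668849) px
  c1 = (512.827885, 245.238988) px
  c2 = (436.138638, 48.510788) px
  c3 = (215.662422, 131.585256) px
Planar DLT: solve 8×8 A·h = b for H (H[2,2]=1):
  H  [+1182.08253 +589.79634 +373.38401]
  H  [-391.72972 +1100.69870 +191.90736]
  H  [+0.25217 +0.38520 +1.00000]
B = K⁻¹H; ‖b₁‖=2.441369, ‖b₂‖=2.441369; λ = 2/(‖b₁‖+‖b₂‖) = 0.409606, sign → tz>0 ⇒ λ=+0.409606
r₁ = λ·B[:,0] = (+0.90815,-0.40571,+0.10329); r₂ = λ·B[:,1] = (+0.38777,+0.90815,+0.15778)
r₃ = r₁×r₂ = (-0.15782,-0.10324,+0.98206); SVD([r₁ r₂ r₃]) → R = UVᵀ:
  R  [+0.90815 +0.38777 -0.15782]
  R  [-0.40571 +0.90815 -0.10324]
  R  [+0.10329 +0.15778 +0.98206]
t = (+0.05498, -0.03938, +0.40961) m
tr R = 2.798357; θ = arccos((tr R − 1)/2) = 0.452908 rad = 25.950°
axis k = ((R−Rᵀ)₃₂, (R−Rᵀ)₁₃, (R−Rᵀ)₂₁) / (2 sinθ) = (+0.298251, -0.298354, -0.906659)
rvec = θ·k = (+0.135080, -0.135127, -0.410633)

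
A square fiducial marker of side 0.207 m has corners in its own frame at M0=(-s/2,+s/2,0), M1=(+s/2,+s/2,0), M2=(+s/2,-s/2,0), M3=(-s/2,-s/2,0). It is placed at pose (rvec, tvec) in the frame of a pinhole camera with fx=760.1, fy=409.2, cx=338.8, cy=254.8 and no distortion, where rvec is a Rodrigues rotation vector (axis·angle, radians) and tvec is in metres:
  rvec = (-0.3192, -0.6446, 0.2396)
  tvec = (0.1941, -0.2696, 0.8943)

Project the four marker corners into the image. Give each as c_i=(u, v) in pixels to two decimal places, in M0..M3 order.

c0=(435.32, 149.13) c1=(556.76, 191.49) c2=(559.17, 117.13) c3=(448.47, 68.76)

Intrinsics K: fx=760.1, fy=409.2, cx=338.8, cy=254.8
Marker side s = 0.207 m; corners in marker frame (Z=0):
  M0 = (-0.1035, +0.1035, 0)
  M1 = (+0.1035, +0.1035, 0)
  M2 = (+0.1035, -0.1035, 0)
  M3 = (-0.1035, -0.1035, 0)
rvec = (-0.3192, -0.6446, 0.2396), |rvec| = θ = 0.75816 rad = 43.439°
Rodrigues: sinθ=0.68759, 1−cosθ=0.27390; R = I + sinθ·[k]× + (1−cosθ)·[k]×²:
    [+0.77465 -0.11925 -0.62104]
    [+0.31534 +0.92409 +0.21589]
    [+0.54815 -0.36308 +0.75346]
t = (0.1941, -0.2696, 0.8943) m
M0: Pc = R·M0+t = (+0.10158, -0.20659, +0.79999); u = 760.1·(+0.10158)/0.79999 + 338.8 = 435.3159, v = 409.2·(-0.20659)/0.79999 + 254.8 = 149.1255
M1: Pc = R·M1+t = (+0.26193, -0.14132, +0.91346); u = 760.1·(+0.26193)/0.91346 + 338.8 = 556.7592, v = 409.2·(-0.14132)/0.91346 + 254.8 = 191.4936
M2: Pc = R·M2+t = (+0.28662, -0.33261, +0.98861); u = 760.1·(+0.28662)/0.98861 + 338.8 = 559.1687, v = 409.2·(-0.33261)/0.98861 + 254.8 = 117.1299
M3: Pc = R·M3+t = (+0.12627, -0.39788, +0.87514); u = 760.1·(+0.12627)/0.87514 + 338.8 = 448.4674, v = 409.2·(-0.39788)/0.87514 + 254.8 = 68.7587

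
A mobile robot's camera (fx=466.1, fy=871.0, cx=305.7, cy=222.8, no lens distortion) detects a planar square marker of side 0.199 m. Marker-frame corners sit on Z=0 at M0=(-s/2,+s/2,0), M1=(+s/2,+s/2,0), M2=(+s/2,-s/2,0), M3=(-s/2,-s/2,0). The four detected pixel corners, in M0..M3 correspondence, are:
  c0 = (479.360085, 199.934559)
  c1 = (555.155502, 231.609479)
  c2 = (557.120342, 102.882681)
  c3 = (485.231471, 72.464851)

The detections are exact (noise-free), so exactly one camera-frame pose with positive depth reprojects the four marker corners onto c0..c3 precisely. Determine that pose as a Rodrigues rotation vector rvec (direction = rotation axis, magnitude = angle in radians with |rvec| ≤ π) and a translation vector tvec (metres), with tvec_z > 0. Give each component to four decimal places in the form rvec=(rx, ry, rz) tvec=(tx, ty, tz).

Intrinsics K: fx=466.1, fy=871.0, cx=305.7, cy=222.8
Marker side s = 0.199 m; corners in marker frame (Z=0):
  M0 = (-0.0995, +0.0995, 0)
  M1 = (+0.0995, +0.0995, 0)
  M2 = (+0.0995, -0.0995, 0)
  M3 = (-0.0995, -0.0995, 0)
Detected image corners:
  c0 = (479.360085, 199.934559) px
  c1 = (555.155502, 231.609479) px
  c2 = (557.120342, 102.882681) px
  c3 = (485.231471, 72.464851) px
Planar DLT: solve 8×8 A·h = b for H (H[2,2]=1):
  H  [+378.55718 -157.29666 +519.32335]
  H  [+158.19330 +603.49924 +150.05677]
  H  [+0.01493 -0.26506 +1.00000]
B = K⁻¹H; ‖b₁‖=0.821990, ‖b₂‖=0.821990; λ = 2/(‖b₁‖+‖b₂‖) = 1.216560, sign → tz>0 ⇒ λ=+1.216560
r₁ = λ·B[:,0] = (+0.97616,+0.21631,+0.01816); r₂ = λ·B[:,1] = (-0.19907,+0.92542,-0.32246)
r₃ = r₁×r₂ = (-0.08656,+0.31115,+0.94641); SVD([r₁ r₂ r₃]) → R = UVᵀ:
  R  [+0.97616 -0.19907 -0.08656]
  R  [+0.21631 +0.92542 +0.31115]
  R  [+0.01816 -0.32246 +0.94641]
t = (+0.55757, -0.10160, +1.21656) m
tr R = 2.847980; θ = arccos((tr R − 1)/2) = 0.392410 rad = 22.483°
axis k = ((R−Rᵀ)₃₂, (R−Rᵀ)₁₃, (R−Rᵀ)₂₁) / (2 sinθ) = (-0.828434, -0.136911, +0.543096)
rvec = θ·k = (-0.325085, -0.053725, +0.213116)

rvec=(-0.3251, -0.0537, 0.2131) tvec=(0.5576, -0.1016, 1.2166)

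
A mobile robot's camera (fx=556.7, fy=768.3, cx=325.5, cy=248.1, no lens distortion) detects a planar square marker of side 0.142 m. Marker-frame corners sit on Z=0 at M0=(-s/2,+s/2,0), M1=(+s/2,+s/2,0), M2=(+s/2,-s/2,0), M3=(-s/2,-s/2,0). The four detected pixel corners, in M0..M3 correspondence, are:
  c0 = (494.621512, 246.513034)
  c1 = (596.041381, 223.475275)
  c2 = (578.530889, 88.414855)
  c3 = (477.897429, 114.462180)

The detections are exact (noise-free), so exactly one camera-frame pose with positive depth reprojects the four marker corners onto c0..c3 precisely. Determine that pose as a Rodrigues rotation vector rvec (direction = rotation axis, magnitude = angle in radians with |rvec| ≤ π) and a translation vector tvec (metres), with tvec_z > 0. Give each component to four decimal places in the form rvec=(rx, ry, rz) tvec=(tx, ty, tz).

Intrinsics K: fx=556.7, fy=768.3, cx=325.5, cy=248.1
Marker side s = 0.142 m; corners in marker frame (Z=0):
  M0 = (-0.0710, +0.0710, 0)
  M1 = (+0.0710, +0.0710, 0)
  M2 = (+0.0710, -0.0710, 0)
  M3 = (-0.0710, -0.0710, 0)
Detected image corners:
  c0 = (494.621512, 246.513034) px
  c1 = (596.041381, 223.475275) px
  c2 = (578.530889, 88.414855) px
  c3 = (477.897429, 114.462180) px
Planar DLT: solve 8×8 A·h = b for H (H[2,2]=1):
  H  [+623.59701 +105.97246 +536.16935]
  H  [-200.38698 +935.85301 +168.23051]
  H  [-0.16367 -0.02709 +1.00000]
B = K⁻¹H; ‖b₁‖=1.244332, ‖b₂‖=1.244332; λ = 2/(‖b₁‖+‖b₂‖) = 0.803644, sign → tz>0 ⇒ λ=+0.803644
r₁ = λ·B[:,0] = (+0.97712,-0.16713,-0.13153); r₂ = λ·B[:,1] = (+0.16571,+0.98593,-0.02177)
r₃ = r₁×r₂ = (+0.13332,-0.00053,+0.99107); SVD([r₁ r₂ r₃]) → R = UVᵀ:
  R  [+0.97712 +0.16571 +0.13332]
  R  [-0.16713 +0.98593 -0.00053]
  R  [-0.13153 -0.02177 +0.99107]
t = (+0.30412, -0.08354, +0.80364) m
tr R = 2.954129; θ = arccos((tr R − 1)/2) = 0.214586 rad = 12.295°
axis k = ((R−Rᵀ)₃₂, (R−Rᵀ)₁₃, (R−Rᵀ)₂₁) / (2 sinθ) = (-0.049879, +0.621882, -0.781521)
rvec = θ·k = (-0.010703, +0.133447, -0.167704)

rvec=(-0.0107, 0.1334, -0.1677) tvec=(0.3041, -0.0835, 0.8036)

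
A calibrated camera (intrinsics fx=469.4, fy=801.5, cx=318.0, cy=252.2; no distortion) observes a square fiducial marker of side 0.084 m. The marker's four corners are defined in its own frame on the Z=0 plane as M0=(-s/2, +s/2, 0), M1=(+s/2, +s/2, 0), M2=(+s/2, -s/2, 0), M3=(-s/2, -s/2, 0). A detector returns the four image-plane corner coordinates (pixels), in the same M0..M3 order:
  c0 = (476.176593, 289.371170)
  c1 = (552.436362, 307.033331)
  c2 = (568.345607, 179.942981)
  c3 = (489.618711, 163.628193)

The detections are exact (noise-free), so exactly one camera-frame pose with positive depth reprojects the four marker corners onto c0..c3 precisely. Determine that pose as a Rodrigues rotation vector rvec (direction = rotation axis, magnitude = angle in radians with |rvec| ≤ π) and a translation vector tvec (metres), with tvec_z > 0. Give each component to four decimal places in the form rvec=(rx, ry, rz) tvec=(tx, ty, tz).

rvec=(0.1760, 0.1026, 0.1260) tvec=(0.2261, -0.0107, 0.5222)

Intrinsics K: fx=469.4, fy=801.5, cx=318.0, cy=252.2
Marker side s = 0.084 m; corners in marker frame (Z=0):
  M0 = (-0.0420, +0.0420, 0)
  M1 = (+0.0420, +0.0420, 0)
  M2 = (+0.0420, -0.0420, 0)
  M3 = (-0.0420, -0.0420, 0)
Detected image corners:
  c0 = (476.176593, 289.371170) px
  c1 = (552.436362, 307.033331) px
  c2 = (568.345607, 179.942981) px
  c3 = (489.618711, 163.628193) px
Planar DLT: solve 8×8 A·h = b for H (H[2,2]=1):
  H  [+831.87147 +5.97330 +521.25544]
  H  [+161.61170 +1586.24937 +235.85105]
  H  [-0.17340 +0.34617 +1.00000]
B = K⁻¹H; ‖b₁‖=1.914832, ‖b₂‖=1.914832; λ = 2/(‖b₁‖+‖b₂‖) = 0.522239, sign → tz>0 ⇒ λ=+0.522239
r₁ = λ·B[:,0] = (+0.98686,+0.13380,-0.09056); r₂ = λ·B[:,1] = (-0.11583,+0.97668,+0.18078)
r₃ = r₁×r₂ = (+0.11263,-0.16792,+0.97935); SVD([r₁ r₂ r₃]) → R = UVᵀ:
  R  [+0.98686 -0.11583 +0.11263]
  R  [+0.13380 +0.97668 -0.16792]
  R  [-0.09056 +0.18078 +0.97935]
t = (+0.22614, -0.01065, +0.52224) m
tr R = 2.942886; θ = arccos((tr R − 1)/2) = 0.239557 rad = 13.726°
axis k = ((R−Rᵀ)₃₂, (R−Rᵀ)₁₃, (R−Rᵀ)₂₁) / (2 sinθ) = (+0.734813, +0.428184, +0.526031)
rvec = θ·k = (+0.176030, +0.102574, +0.126014)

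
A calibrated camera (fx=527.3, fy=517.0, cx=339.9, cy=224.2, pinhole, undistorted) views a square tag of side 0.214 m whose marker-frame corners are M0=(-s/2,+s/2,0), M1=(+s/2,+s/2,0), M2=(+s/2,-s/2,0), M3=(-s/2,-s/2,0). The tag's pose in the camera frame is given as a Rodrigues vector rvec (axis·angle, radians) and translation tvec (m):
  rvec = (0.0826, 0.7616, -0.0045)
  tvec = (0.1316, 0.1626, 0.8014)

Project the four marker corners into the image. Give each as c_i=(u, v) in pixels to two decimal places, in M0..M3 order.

c0=(374.41, 380.23) c1=(492.40, 415.42) c2=(490.38, 266.37) c3=(370.60, 255.90)

Intrinsics K: fx=527.3, fy=517.0, cx=339.9, cy=224.2
Marker side s = 0.214 m; corners in marker frame (Z=0):
  M0 = (-0.1070, +0.1070, 0)
  M1 = (+0.1070, +0.1070, 0)
  M2 = (+0.1070, -0.1070, 0)
  M3 = (-0.1070, -0.1070, 0)
rvec = (0.0826, 0.7616, -0.0045), |rvec| = θ = 0.76608 rad = 43.893°
Rodrigues: sinθ=0.69332, 1−cosθ=0.27937; R = I + sinθ·[k]× + (1−cosθ)·[k]×²:
    [+0.72388 +0.03402 +0.68908]
    [+0.02587 +0.99674 -0.07639]
    [-0.68944 +0.07312 +0.72064]
t = (0.1316, 0.1626, 0.8014) m
M0: Pc = R·M0+t = (+0.05778, +0.26648, +0.88299); u = 527.3·(+0.05778)/0.88299 + 339.9 = 374.4074, v = 517.0·(+0.26648)/0.88299 + 224.2 = 380.2279
M1: Pc = R·M1+t = (+0.21270, +0.27202, +0.73545); u = 527.3·(+0.21270)/0.73545 + 339.9 = 492.3966, v = 517.0·(+0.27202)/0.73545 + 224.2 = 415.4210
M2: Pc = R·M2+t = (+0.20542, +0.05872, +0.71981); u = 527.3·(+0.20542)/0.71981 + 339.9 = 490.3789, v = 517.0·(+0.05872)/0.71981 + 224.2 = 266.3734
M3: Pc = R·M3+t = (+0.05050, +0.05318, +0.86735); u = 527.3·(+0.05050)/0.86735 + 339.9 = 370.6041, v = 517.0·(+0.05318)/0.86735 + 224.2 = 255.8992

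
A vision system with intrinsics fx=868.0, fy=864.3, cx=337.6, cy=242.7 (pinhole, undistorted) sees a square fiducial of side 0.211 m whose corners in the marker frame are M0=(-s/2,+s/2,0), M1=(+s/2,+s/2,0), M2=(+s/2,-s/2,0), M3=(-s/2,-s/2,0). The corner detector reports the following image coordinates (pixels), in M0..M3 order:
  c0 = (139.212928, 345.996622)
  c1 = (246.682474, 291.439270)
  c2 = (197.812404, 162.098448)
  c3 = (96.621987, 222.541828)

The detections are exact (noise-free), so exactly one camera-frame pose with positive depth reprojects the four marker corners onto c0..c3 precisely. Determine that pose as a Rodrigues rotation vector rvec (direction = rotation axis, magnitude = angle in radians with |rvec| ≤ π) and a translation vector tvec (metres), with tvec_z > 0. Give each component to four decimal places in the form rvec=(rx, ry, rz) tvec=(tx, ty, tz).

Intrinsics K: fx=868.0, fy=864.3, cx=337.6, cy=242.7
Marker side s = 0.211 m; corners in marker frame (Z=0):
  M0 = (-0.1055, +0.1055, 0)
  M1 = (+0.1055, +0.1055, 0)
  M2 = (+0.1055, -0.1055, 0)
  M3 = (-0.1055, -0.1055, 0)
Detected image corners:
  c0 = (139.212928, 345.996622) px
  c1 = (246.682474, 291.439270) px
  c2 = (197.812404, 162.098448) px
  c3 = (96.621987, 222.541828) px
Planar DLT: solve 8×8 A·h = b for H (H[2,2]=1):
  H  [+444.51103 +189.54308 +168.09526]
  H  [-347.40609 +558.45390 +255.35743]
  H  [-0.29219 -0.15716 +1.00000]
B = K⁻¹H; ‖b₁‖=0.761107, ‖b₂‖=0.761107; λ = 2/(‖b₁‖+‖b₂‖) = 1.313875, sign → tz>0 ⇒ λ=+1.313875
r₁ = λ·B[:,0] = (+0.82216,-0.42031,-0.38391); r₂ = λ·B[:,1] = (+0.36722,+0.90692,-0.20649)
r₃ = r₁×r₂ = (+0.43496,+0.02879,+0.89999); SVD([r₁ r₂ r₃]) → R = UVᵀ:
  R  [+0.82216 +0.36722 +0.43496]
  R  [-0.42031 +0.90692 +0.02879]
  R  [-0.38391 -0.20649 +0.89999]
t = (-0.25658, +0.01924, +1.31388) m
tr R = 2.629075; θ = arccos((tr R − 1)/2) = 0.618864 rad = 35.458°
axis k = ((R−Rᵀ)₃₂, (R−Rᵀ)₁₃, (R−Rᵀ)₂₁) / (2 sinθ) = (-0.202791, +0.705789, -0.678776)
rvec = θ·k = (-0.125500, +0.436788, -0.420070)

rvec=(-0.1255, 0.4368, -0.4201) tvec=(-0.2566, 0.0192, 1.3139)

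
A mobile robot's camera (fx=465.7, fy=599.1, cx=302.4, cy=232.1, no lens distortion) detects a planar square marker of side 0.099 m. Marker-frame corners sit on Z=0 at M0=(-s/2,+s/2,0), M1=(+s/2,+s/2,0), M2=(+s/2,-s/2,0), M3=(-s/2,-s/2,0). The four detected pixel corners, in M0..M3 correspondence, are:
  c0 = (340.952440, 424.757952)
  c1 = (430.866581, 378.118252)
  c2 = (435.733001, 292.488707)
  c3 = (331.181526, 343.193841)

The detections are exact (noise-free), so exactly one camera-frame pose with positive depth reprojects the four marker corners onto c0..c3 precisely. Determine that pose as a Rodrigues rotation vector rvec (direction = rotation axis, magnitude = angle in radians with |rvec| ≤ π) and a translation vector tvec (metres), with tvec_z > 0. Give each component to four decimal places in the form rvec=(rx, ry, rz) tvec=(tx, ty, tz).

Intrinsics K: fx=465.7, fy=599.1, cx=302.4, cy=232.1
Marker side s = 0.099 m; corners in marker frame (Z=0):
  M0 = (-0.0495, +0.0495, 0)
  M1 = (+0.0495, +0.0495, 0)
  M2 = (+0.0495, -0.0495, 0)
  M3 = (-0.0495, -0.0495, 0)
Detected image corners:
  c0 = (340.952440, 424.757952) px
  c1 = (430.866581, 378.118252) px
  c2 = (435.733001, 292.488707) px
  c3 = (331.181526, 343.193841) px
Planar DLT: solve 8×8 A·h = b for H (H[2,2]=1):
  H  [+1126.03357 +604.52881 +385.70978]
  H  [-350.41961 +1388.15106 +362.29768]
  H  [+0.38840 +1.51080 +1.00000]
B = K⁻¹H; ‖b₁‖=2.319920, ‖b₂‖=2.319920; λ = 2/(‖b₁‖+‖b₂‖) = 0.431049, sign → tz>0 ⇒ λ=+0.431049
r₁ = λ·B[:,0] = (+0.93354,-0.31699,+0.16742); r₂ = λ·B[:,1] = (+0.13668,+0.74647,+0.65123)
r₃ = r₁×r₂ = (-0.33141,-0.58506,+0.74018); SVD([r₁ r₂ r₃]) → R = UVᵀ:
  R  [+0.93354 +0.13668 -0.33141]
  R  [-0.31699 +0.74647 -0.58506]
  R  [+0.16742 +0.65123 +0.74018]
t = (+0.07711, +0.09368, +0.43105) m
tr R = 2.420190; θ = arccos((tr R − 1)/2) = 0.781163 rad = 44.757°
axis k = ((R−Rᵀ)₃₂, (R−Rᵀ)₁₃, (R−Rᵀ)₂₁) / (2 sinθ) = (+0.877917, -0.354228, -0.322155)
rvec = θ·k = (+0.685797, -0.276709, -0.251655)

rvec=(0.6858, -0.2767, -0.2517) tvec=(0.0771, 0.0937, 0.4310)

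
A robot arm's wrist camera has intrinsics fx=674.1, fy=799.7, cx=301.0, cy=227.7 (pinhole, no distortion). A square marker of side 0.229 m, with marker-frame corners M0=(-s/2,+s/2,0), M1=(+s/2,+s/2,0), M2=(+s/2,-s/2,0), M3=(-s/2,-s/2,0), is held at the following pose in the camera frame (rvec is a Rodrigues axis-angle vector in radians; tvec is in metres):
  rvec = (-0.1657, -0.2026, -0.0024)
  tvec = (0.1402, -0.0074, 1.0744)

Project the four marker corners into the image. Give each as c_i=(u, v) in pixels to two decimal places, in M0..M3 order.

c0=(320.73, 308.15) c1=(460.08, 307.16) c2=(452.11, 142.65) c3=(317.29, 136.55)

Intrinsics K: fx=674.1, fy=799.7, cx=301.0, cy=227.7
Marker side s = 0.229 m; corners in marker frame (Z=0):
  M0 = (-0.1145, +0.1145, 0)
  M1 = (+0.1145, +0.1145, 0)
  M2 = (+0.1145, -0.1145, 0)
  M3 = (-0.1145, -0.1145, 0)
rvec = (-0.1657, -0.2026, -0.0024), |rvec| = θ = 0.26174 rad = 14.997°
Rodrigues: sinθ=0.25876, 1−cosθ=0.03406; R = I + sinθ·[k]× + (1−cosθ)·[k]×²:
    [+0.97959 +0.01906 -0.20010]
    [+0.01432 +0.98635 +0.16406]
    [+0.20049 -0.16357 +0.96594]
t = (0.1402, -0.0074, 1.0744) m
M0: Pc = R·M0+t = (+0.03022, +0.10390, +1.03271); u = 674.1·(+0.03022)/1.03271 + 301.0 = 320.7257, v = 799.7·(+0.10390)/1.03271 + 227.7 = 308.1547
M1: Pc = R·M1+t = (+0.25455, +0.10718, +1.07863); u = 674.1·(+0.25455)/1.07863 + 301.0 = 460.0812, v = 799.7·(+0.10718)/1.07863 + 227.7 = 307.1609
M2: Pc = R·M2+t = (+0.25018, -0.11870, +1.11609); u = 674.1·(+0.25018)/1.11609 + 301.0 = 452.1055, v = 799.7·(-0.11870)/1.11609 + 227.7 = 142.6507
M3: Pc = R·M3+t = (+0.02585, -0.12198, +1.07017); u = 674.1·(+0.02585)/1.07017 + 301.0 = 317.2855, v = 799.7·(-0.12198)/1.07017 + 227.7 = 136.5519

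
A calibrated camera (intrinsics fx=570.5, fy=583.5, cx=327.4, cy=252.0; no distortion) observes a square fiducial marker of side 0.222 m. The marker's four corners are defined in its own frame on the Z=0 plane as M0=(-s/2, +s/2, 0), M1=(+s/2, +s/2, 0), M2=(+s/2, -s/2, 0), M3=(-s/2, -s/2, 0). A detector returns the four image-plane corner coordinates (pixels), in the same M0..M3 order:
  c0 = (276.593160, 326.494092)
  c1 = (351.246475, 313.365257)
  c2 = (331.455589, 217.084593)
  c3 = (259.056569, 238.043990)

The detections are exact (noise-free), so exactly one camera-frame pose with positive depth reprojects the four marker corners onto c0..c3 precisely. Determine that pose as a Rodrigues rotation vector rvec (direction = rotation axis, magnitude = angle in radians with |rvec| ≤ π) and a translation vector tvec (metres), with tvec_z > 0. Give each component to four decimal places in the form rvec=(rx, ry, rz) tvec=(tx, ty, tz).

Intrinsics K: fx=570.5, fy=583.5, cx=327.4, cy=252.0
Marker side s = 0.222 m; corners in marker frame (Z=0):
  M0 = (-0.1110, +0.1110, 0)
  M1 = (+0.1110, +0.1110, 0)
  M2 = (+0.1110, -0.1110, 0)
  M3 = (-0.1110, -0.1110, 0)
Detected image corners:
  c0 = (276.593160, 326.494092) px
  c1 = (351.246475, 313.365257) px
  c2 = (331.455589, 217.084593) px
  c3 = (259.056569, 238.043990) px
Planar DLT: solve 8×8 A·h = b for H (H[2,2]=1):
  H  [+212.64926 +71.87264 +302.95924]
  H  [-183.37835 +404.53247 +273.91348]
  H  [-0.38914 -0.03933 +1.00000]
B = K⁻¹H; ‖b₁‖=0.726705, ‖b₂‖=0.726704; λ = 2/(‖b₁‖+‖b₂‖) = 1.376075, sign → tz>0 ⇒ λ=+1.376075
r₁ = λ·B[:,0] = (+0.82023,-0.20120,-0.53549); r₂ = λ·B[:,1] = (+0.20442,+0.97739,-0.05412)
r₃ = r₁×r₂ = (+0.53427,-0.06507,+0.84281); SVD([r₁ r₂ r₃]) → R = UVᵀ:
  R  [+0.82023 +0.20442 +0.53427]
  R  [-0.20120 +0.97739 -0.06507]
  R  [-0.53549 -0.05412 +0.84281]
t = (-0.05895, +0.05168, +1.37608) m
tr R = 2.640422; θ = arccos((tr R − 1)/2) = 0.609017 rad = 34.894°
axis k = ((R−Rᵀ)₃₂, (R−Rᵀ)₁₃, (R−Rᵀ)₂₁) / (2 sinθ) = (+0.009575, +0.934998, -0.354523)
rvec = θ·k = (+0.005831, +0.569430, -0.215910)

rvec=(0.0058, 0.5694, -0.2159) tvec=(-0.0590, 0.0517, 1.3761)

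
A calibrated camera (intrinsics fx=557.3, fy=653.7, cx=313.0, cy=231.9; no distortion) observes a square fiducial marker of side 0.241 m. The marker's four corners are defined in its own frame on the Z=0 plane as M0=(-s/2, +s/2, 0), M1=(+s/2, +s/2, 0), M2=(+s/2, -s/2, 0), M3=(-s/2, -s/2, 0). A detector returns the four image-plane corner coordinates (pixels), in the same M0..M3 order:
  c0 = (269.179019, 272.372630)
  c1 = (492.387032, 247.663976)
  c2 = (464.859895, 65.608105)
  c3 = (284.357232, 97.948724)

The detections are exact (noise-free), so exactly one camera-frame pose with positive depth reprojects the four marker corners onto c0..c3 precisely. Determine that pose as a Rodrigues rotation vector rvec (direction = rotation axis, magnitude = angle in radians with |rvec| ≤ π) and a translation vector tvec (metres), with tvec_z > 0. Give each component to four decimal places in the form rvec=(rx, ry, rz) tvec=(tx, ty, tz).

rvec=(-0.6236, 0.2399, -0.0337) tvec=(0.0728, -0.0716, 0.6704)

Intrinsics K: fx=557.3, fy=653.7, cx=313.0, cy=231.9
Marker side s = 0.241 m; corners in marker frame (Z=0):
  M0 = (-0.1205, +0.1205, 0)
  M1 = (+0.1205, +0.1205, 0)
  M2 = (+0.1205, -0.1205, 0)
  M3 = (-0.1205, -0.1205, 0)
Detected image corners:
  c0 = (269.179019, 272.372630) px
  c1 = (492.387032, 247.663976) px
  c2 = (464.859895, 65.608105) px
  c3 = (284.357232, 97.948724) px
Planar DLT: solve 8×8 A·h = b for H (H[2,2]=1):
  H  [+708.72336 -305.66605 +373.52230]
  H  [-174.12384 +590.61085 +162.11920]
  H  [-0.31661 -0.86817 +1.00000]
B = K⁻¹H; ‖b₁‖=1.491678, ‖b₂‖=1.491678; λ = 2/(‖b₁‖+‖b₂‖) = 0.670386, sign → tz>0 ⇒ λ=+0.670386
r₁ = λ·B[:,0] = (+0.97174,-0.10327,-0.21225); r₂ = λ·B[:,1] = (-0.04081,+0.81216,-0.58201)
r₃ = r₁×r₂ = (+0.23249,+0.57423,+0.78499); SVD([r₁ r₂ r₃]) → R = UVᵀ:
  R  [+0.97174 -0.04081 +0.23249]
  R  [-0.10327 +0.81216 +0.57423]
  R  [-0.21225 -0.58201 +0.78499]
t = (+0.07280, -0.07156, +0.67039) m
tr R = 2.568890; θ = arccos((tr R − 1)/2) = 0.668996 rad = 38.331°
axis k = ((R−Rᵀ)₃₂, (R−Rᵀ)₁₃, (R−Rᵀ)₂₁) / (2 sinθ) = (-0.932154, +0.358543, -0.050356)
rvec = θ·k = (-0.623607, +0.239864, -0.033688)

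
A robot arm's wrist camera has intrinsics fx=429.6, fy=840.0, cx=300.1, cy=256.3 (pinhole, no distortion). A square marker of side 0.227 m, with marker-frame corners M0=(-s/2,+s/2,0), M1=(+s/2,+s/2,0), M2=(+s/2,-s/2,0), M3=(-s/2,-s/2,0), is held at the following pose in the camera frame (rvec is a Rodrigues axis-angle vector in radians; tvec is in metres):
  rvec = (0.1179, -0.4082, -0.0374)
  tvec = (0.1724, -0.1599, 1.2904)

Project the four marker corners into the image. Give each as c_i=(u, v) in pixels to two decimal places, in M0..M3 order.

Intrinsics K: fx=429.6, fy=840.0, cx=300.1, cy=256.3
Marker side s = 0.227 m; corners in marker frame (Z=0):
  M0 = (-0.1135, +0.1135, 0)
  M1 = (+0.1135, +0.1135, 0)
  M2 = (+0.1135, -0.1135, 0)
  M3 = (-0.1135, -0.1135, 0)
rvec = (0.1179, -0.4082, -0.0374), |rvec| = θ = 0.42653 rad = 24.438°
Rodrigues: sinθ=0.41371, 1−cosθ=0.08959; R = I + sinθ·[k]× + (1−cosθ)·[k]×²:
    [+0.91725 +0.01258 -0.39811]
    [-0.05998 +0.99247 -0.10684]
    [+0.39376 +0.12188 +0.91110]
t = (0.1724, -0.1599, 1.2904) m
M0: Pc = R·M0+t = (+0.06972, -0.04045, +1.25954); u = 429.6·(+0.06972)/1.25954 + 300.1 = 323.8796, v = 840.0·(-0.04045)/1.25954 + 256.3 = 229.3250
M1: Pc = R·M1+t = (+0.27794, -0.05406, +1.34893); u = 429.6·(+0.27794)/1.34893 + 300.1 = 388.6157, v = 840.0·(-0.05406)/1.34893 + 256.3 = 222.6343
M2: Pc = R·M2+t = (+0.27508, -0.27935, +1.32126); u = 429.6·(+0.27508)/1.32126 + 300.1 = 389.5410, v = 840.0·(-0.27935)/1.32126 + 256.3 = 78.6998
M3: Pc = R·M3+t = (+0.06686, -0.26574, +1.23187); u = 429.6·(+0.06686)/1.23187 + 300.1 = 323.4181, v = 840.0·(-0.26574)/1.23187 + 256.3 = 75.0970

c0=(323.88, 229.33) c1=(388.62, 222.63) c2=(389.54, 78.70) c3=(323.42, 75.10)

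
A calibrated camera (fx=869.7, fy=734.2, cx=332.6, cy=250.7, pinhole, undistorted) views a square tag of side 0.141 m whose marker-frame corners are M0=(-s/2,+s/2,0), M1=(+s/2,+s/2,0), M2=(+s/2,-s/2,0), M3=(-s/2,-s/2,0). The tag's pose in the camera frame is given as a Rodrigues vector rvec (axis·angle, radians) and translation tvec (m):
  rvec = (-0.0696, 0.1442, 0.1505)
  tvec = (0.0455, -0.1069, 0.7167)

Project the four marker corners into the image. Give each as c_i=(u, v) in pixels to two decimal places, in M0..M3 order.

Intrinsics K: fx=869.7, fy=734.2, cx=332.6, cy=250.7
Marker side s = 0.141 m; corners in marker frame (Z=0):
  M0 = (-0.0705, +0.0705, 0)
  M1 = (+0.0705, +0.0705, 0)
  M2 = (+0.0705, -0.0705, 0)
  M3 = (-0.0705, -0.0705, 0)
rvec = (-0.0696, 0.1442, 0.1505), |rvec| = θ = 0.21975 rad = 12.590°
Rodrigues: sinθ=0.21798, 1−cosθ=0.02405; R = I + sinθ·[k]× + (1−cosθ)·[k]×²:
    [+0.97837 -0.15429 +0.13783]
    [+0.14429 +0.98631 +0.07985]
    [-0.14826 -0.05823 +0.98723]
t = (0.0455, -0.1069, 0.7167) m
M0: Pc = R·M0+t = (-0.03435, -0.04754, +0.72305); u = 869.7·(-0.03435)/0.72305 + 332.6 = 291.2803, v = 734.2·(-0.04754)/0.72305 + 250.7 = 202.4287
M1: Pc = R·M1+t = (+0.10360, -0.02719, +0.70214); u = 869.7·(+0.10360)/0.70214 + 332.6 = 460.9196, v = 734.2·(-0.02719)/0.70214 + 250.7 = 222.2659
M2: Pc = R·M2+t = (+0.12535, -0.16626, +0.71035); u = 869.7·(+0.12535)/0.71035 + 332.6 = 486.0712, v = 734.2·(-0.16626)/0.71035 + 250.7 = 78.8565
M3: Pc = R·M3+t = (-0.01260, -0.18661, +0.73126); u = 869.7·(-0.01260)/0.73126 + 332.6 = 317.6177, v = 734.2·(-0.18661)/0.73126 + 250.7 = 63.3417

c0=(291.28, 202.43) c1=(460.92, 222.27) c2=(486.07, 78.86) c3=(317.62, 63.34)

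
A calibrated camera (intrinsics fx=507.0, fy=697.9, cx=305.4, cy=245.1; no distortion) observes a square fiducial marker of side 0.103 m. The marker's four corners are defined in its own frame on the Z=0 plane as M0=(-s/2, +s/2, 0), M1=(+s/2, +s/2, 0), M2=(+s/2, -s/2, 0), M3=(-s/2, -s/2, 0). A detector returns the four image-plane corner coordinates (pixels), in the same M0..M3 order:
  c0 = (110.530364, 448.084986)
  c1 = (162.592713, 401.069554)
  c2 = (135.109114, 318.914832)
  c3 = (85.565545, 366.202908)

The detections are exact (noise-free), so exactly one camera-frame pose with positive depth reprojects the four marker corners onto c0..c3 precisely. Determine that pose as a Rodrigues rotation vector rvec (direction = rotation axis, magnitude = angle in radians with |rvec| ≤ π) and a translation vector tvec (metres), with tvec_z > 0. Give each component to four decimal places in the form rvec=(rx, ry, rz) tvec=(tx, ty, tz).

rvec=(-0.2226, 0.2621, -0.5545) tvec=(-0.2785, 0.1530, 0.7737)

Intrinsics K: fx=507.0, fy=697.9, cx=305.4, cy=245.1
Marker side s = 0.103 m; corners in marker frame (Z=0):
  M0 = (-0.0515, +0.0515, 0)
  M1 = (+0.0515, +0.0515, 0)
  M2 = (+0.0515, -0.0515, 0)
  M3 = (-0.0515, -0.0515, 0)
Detected image corners:
  c0 = (110.530364, 448.084986) px
  c1 = (162.592713, 401.069554) px
  c2 = (135.109114, 318.914832) px
  c3 = (85.565545, 366.202908) px
Planar DLT: solve 8×8 A·h = b for H (H[2,2]=1):
  H  [+463.59058 +210.21570 +122.89573]
  H  [-549.20767 +658.82691 +383.10056]
  H  [-0.23829 -0.35835 +1.00000]
B = K⁻¹H; ‖b₁‖=1.292493, ‖b₂‖=1.292493; λ = 2/(‖b₁‖+‖b₂‖) = 0.773699, sign → tz>0 ⇒ λ=+0.773699
r₁ = λ·B[:,0] = (+0.81851,-0.54411,-0.18436); r₂ = λ·B[:,1] = (+0.48781,+0.82775,-0.27726)
r₃ = r₁×r₂ = (+0.30346,+0.13700,+0.94294); SVD([r₁ r₂ r₃]) → R = UVᵀ:
  R  [+0.81851 +0.48781 +0.30346]
  R  [-0.54411 +0.82775 +0.13700]
  R  [-0.18436 -0.27726 +0.94294]
t = (-0.27851, +0.15299, +0.77370) m
tr R = 2.589203; θ = arccos((tr R − 1)/2) = 0.652445 rad = 37.382°
axis k = ((R−Rᵀ)₃₂, (R−Rᵀ)₁₃, (R−Rᵀ)₂₁) / (2 sinθ) = (-0.341161, +0.401747, -0.849829)
rvec = θ·k = (-0.222589, +0.262118, -0.554467)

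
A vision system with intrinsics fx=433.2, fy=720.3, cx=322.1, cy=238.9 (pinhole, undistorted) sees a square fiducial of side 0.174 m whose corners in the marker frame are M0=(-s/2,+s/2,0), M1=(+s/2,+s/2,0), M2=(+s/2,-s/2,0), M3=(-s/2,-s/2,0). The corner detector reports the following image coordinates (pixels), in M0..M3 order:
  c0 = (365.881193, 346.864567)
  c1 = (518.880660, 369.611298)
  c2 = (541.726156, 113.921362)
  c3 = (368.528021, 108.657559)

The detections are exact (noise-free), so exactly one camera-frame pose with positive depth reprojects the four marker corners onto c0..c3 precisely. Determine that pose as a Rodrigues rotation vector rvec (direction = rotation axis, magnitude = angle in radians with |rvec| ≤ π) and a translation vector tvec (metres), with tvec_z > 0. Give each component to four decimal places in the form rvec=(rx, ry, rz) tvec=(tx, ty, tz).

rvec=(0.3324, 0.2237, 0.0209) tvec=(0.1368, 0.0019, 0.4814)

Intrinsics K: fx=433.2, fy=720.3, cx=322.1, cy=238.9
Marker side s = 0.174 m; corners in marker frame (Z=0):
  M0 = (-0.0870, +0.0870, 0)
  M1 = (+0.0870, +0.0870, 0)
  M2 = (+0.0870, -0.0870, 0)
  M3 = (-0.0870, -0.0870, 0)
Detected image corners:
  c0 = (365.881193, 346.864567) px
  c1 = (518.880660, 369.611298) px
  c2 = (541.726156, 113.921362) px
  c3 = (368.528021, 108.657559) px
Planar DLT: solve 8×8 A·h = b for H (H[2,2]=1):
  H  [+734.11685 +232.77632 +445.21961]
  H  [-21.08316 +1576.22002 +241.76434]
  H  [-0.44526 +0.67694 +1.00000]
B = K⁻¹H; ‖b₁‖=2.077444, ‖b₂‖=2.077444; λ = 2/(‖b₁‖+‖b₂‖) = 0.481361, sign → tz>0 ⇒ λ=+0.481361
r₁ = λ·B[:,0] = (+0.97510,+0.05700,-0.21433); r₂ = λ·B[:,1] = (+0.01637,+0.94528,+0.32585)
r₃ = r₁×r₂ = (+0.22118,-0.32125,+0.92080); SVD([r₁ r₂ r₃]) → R = UVᵀ:
  R  [+0.97510 +0.01637 +0.22118]
  R  [+0.05700 +0.94528 -0.32125]
  R  [-0.21433 +0.32585 +0.92080]
t = (+0.13681, +0.00191, +0.48136) m
tr R = 2.841178; θ = arccos((tr R − 1)/2) = 0.401210 rad = 22.988°
axis k = ((R−Rᵀ)₃₂, (R−Rᵀ)₁₃, (R−Rᵀ)₂₁) / (2 sinθ) = (+0.828488, +0.557585, +0.052016)
rvec = θ·k = (+0.332398, +0.223709, +0.020869)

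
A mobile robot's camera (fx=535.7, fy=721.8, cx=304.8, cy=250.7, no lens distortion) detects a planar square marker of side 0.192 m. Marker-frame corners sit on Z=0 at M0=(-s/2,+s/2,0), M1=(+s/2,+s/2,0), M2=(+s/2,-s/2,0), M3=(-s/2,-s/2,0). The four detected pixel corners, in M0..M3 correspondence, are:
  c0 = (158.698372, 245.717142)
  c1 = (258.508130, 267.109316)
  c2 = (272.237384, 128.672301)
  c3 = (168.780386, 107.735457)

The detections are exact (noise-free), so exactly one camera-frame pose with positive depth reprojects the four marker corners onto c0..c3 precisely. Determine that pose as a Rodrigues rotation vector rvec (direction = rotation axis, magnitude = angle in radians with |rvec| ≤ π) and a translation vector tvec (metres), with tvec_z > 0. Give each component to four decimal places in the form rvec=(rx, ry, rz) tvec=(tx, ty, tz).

rvec=(0.1774, 0.0585, 0.1516) tvec=(-0.1676, -0.0855, 0.9914)

Intrinsics K: fx=535.7, fy=721.8, cx=304.8, cy=250.7
Marker side s = 0.192 m; corners in marker frame (Z=0):
  M0 = (-0.0960, +0.0960, 0)
  M1 = (+0.0960, +0.0960, 0)
  M2 = (+0.0960, -0.0960, 0)
  M3 = (-0.0960, -0.0960, 0)
Detected image corners:
  c0 = (158.698372, 245.717142) px
  c1 = (258.508130, 267.109316) px
  c2 = (272.237384, 128.672301) px
  c3 = (168.780386, 107.735457) px
Planar DLT: solve 8×8 A·h = b for H (H[2,2]=1):
  H  [+519.52547 -22.99572 +214.23287]
  H  [+101.82850 +753.85781 +188.46787]
  H  [-0.04497 +0.18164 +1.00000]
B = K⁻¹H; ‖b₁‖=1.008657, ‖b₂‖=1.008657; λ = 2/(‖b₁‖+‖b₂‖) = 0.991417, sign → tz>0 ⇒ λ=+0.991417
r₁ = λ·B[:,0] = (+0.98685,+0.15535,-0.04459); r₂ = λ·B[:,1] = (-0.14502,+0.97290,+0.18008)
r₃ = r₁×r₂ = (+0.07136,-0.17125,+0.98264); SVD([r₁ r₂ r₃]) → R = UVᵀ:
  R  [+0.98685 -0.14502 +0.07136]
  R  [+0.15535 +0.97290 -0.17125]
  R  [-0.04459 +0.18008 +0.98264]
t = (-0.16761, -0.08548, +0.99142) m
tr R = 2.942397; θ = arccos((tr R − 1)/2) = 0.240587 rad = 13.785°
axis k = ((R−Rᵀ)₃₂, (R−Rᵀ)₁₃, (R−Rᵀ)₂₁) / (2 sinθ) = (+0.737236, +0.243299, +0.630308)
rvec = θ·k = (+0.177369, +0.058535, +0.151644)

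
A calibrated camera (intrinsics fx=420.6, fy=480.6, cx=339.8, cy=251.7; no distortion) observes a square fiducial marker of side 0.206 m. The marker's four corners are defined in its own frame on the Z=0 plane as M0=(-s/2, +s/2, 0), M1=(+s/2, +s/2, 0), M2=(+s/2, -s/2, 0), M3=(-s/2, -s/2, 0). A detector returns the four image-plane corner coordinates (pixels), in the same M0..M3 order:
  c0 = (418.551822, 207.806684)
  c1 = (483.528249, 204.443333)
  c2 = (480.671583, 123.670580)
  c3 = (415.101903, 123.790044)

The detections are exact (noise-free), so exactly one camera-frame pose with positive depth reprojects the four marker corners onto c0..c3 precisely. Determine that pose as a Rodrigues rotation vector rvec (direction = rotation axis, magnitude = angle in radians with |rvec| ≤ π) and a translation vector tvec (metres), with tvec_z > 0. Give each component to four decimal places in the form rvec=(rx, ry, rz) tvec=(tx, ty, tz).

Intrinsics K: fx=420.6, fy=480.6, cx=339.8, cy=251.7
Marker side s = 0.206 m; corners in marker frame (Z=0):
  M0 = (-0.1030, +0.1030, 0)
  M1 = (+0.1030, +0.1030, 0)
  M2 = (+0.1030, -0.1030, 0)
  M3 = (-0.1030, -0.1030, 0)
Detected image corners:
  c0 = (418.551822, 207.806684) px
  c1 = (483.528249, 204.443333) px
  c2 = (480.671583, 123.670580) px
  c3 = (415.101903, 123.790044) px
Planar DLT: solve 8×8 A·h = b for H (H[2,2]=1):
  H  [+403.08547 +30.94350 +450.11398]
  H  [+23.16026 +405.56673 +165.05834]
  H  [+0.19185 +0.03485 +1.00000]
B = K⁻¹H; ‖b₁‖=0.827605, ‖b₂‖=0.827605; λ = 2/(‖b₁‖+‖b₂‖) = 1.208305, sign → tz>0 ⇒ λ=+1.208305
r₁ = λ·B[:,0] = (+0.97071,-0.06318,+0.23182); r₂ = λ·B[:,1] = (+0.05487,+0.99760,+0.04211)
r₃ = r₁×r₂ = (-0.23392,-0.02816,+0.97185); SVD([r₁ r₂ r₃]) → R = UVᵀ:
  R  [+0.97071 +0.05487 -0.23392]
  R  [-0.06318 +0.99760 -0.02816]
  R  [+0.23182 +0.04211 +0.97185]
t = (+0.31691, -0.21783, +1.20831) m
tr R = 2.940158; θ = arccos((tr R − 1)/2) = 0.245241 rad = 14.051°
axis k = ((R−Rᵀ)₃₂, (R−Rᵀ)₁₃, (R−Rᵀ)₂₁) / (2 sinθ) = (+0.144713, -0.959142, -0.243115)
rvec = θ·k = (+0.035489, -0.235221, -0.059622)

rvec=(0.0355, -0.2352, -0.0596) tvec=(0.3169, -0.2178, 1.2083)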